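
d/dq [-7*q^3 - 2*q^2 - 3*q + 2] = -21*q^2 - 4*q - 3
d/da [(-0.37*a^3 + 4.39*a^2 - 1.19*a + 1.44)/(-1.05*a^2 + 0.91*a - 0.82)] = (0.3885*a^4 - 0.673399999999999*a^3 + 3.6556*a^2 - 4.1756*a - 0.3346)/(1.1025*a^4 - 1.911*a^3 + 2.5501*a^2 - 1.4924*a + 0.6724)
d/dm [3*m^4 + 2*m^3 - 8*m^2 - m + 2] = 12*m^3 + 6*m^2 - 16*m - 1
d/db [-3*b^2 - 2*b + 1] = -6*b - 2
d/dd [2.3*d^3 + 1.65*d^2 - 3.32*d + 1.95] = 6.9*d^2 + 3.3*d - 3.32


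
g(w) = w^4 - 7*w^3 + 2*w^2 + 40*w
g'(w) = 4*w^3 - 21*w^2 + 4*w + 40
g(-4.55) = 947.37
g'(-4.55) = -789.74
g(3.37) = 18.58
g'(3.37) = -31.92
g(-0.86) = -27.92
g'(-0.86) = 18.48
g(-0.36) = -13.80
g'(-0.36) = 35.65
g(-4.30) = 763.41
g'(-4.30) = -683.52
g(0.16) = 6.42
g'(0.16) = 40.12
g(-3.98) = 564.71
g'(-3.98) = -560.75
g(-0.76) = -25.84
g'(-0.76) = 23.07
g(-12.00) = 32640.00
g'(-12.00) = -9944.00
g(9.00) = 1980.00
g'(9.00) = 1291.00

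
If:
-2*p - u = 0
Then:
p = -u/2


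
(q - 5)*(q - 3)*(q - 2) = q^3 - 10*q^2 + 31*q - 30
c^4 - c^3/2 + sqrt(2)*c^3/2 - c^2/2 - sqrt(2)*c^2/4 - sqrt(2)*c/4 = c*(c - 1)*(c + 1/2)*(c + sqrt(2)/2)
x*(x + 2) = x^2 + 2*x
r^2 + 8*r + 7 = (r + 1)*(r + 7)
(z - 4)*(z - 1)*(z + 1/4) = z^3 - 19*z^2/4 + 11*z/4 + 1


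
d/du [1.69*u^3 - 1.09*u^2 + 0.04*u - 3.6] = 5.07*u^2 - 2.18*u + 0.04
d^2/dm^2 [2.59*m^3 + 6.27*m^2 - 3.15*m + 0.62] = 15.54*m + 12.54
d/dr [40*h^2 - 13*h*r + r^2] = -13*h + 2*r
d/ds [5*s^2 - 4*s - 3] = 10*s - 4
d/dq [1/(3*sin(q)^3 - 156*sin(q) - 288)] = (52 - 3*sin(q)^2)*cos(q)/(3*(-sin(q)^3 + 52*sin(q) + 96)^2)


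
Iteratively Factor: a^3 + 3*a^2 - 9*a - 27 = (a + 3)*(a^2 - 9) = (a - 3)*(a + 3)*(a + 3)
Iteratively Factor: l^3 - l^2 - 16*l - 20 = (l - 5)*(l^2 + 4*l + 4) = (l - 5)*(l + 2)*(l + 2)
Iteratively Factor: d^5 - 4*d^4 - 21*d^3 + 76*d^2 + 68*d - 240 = (d + 2)*(d^4 - 6*d^3 - 9*d^2 + 94*d - 120) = (d + 2)*(d + 4)*(d^3 - 10*d^2 + 31*d - 30) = (d - 2)*(d + 2)*(d + 4)*(d^2 - 8*d + 15) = (d - 5)*(d - 2)*(d + 2)*(d + 4)*(d - 3)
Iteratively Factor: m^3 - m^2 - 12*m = (m - 4)*(m^2 + 3*m) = m*(m - 4)*(m + 3)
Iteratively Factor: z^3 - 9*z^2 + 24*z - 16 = (z - 4)*(z^2 - 5*z + 4) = (z - 4)*(z - 1)*(z - 4)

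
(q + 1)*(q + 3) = q^2 + 4*q + 3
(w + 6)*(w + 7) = w^2 + 13*w + 42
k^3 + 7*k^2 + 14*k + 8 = (k + 1)*(k + 2)*(k + 4)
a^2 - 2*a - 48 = (a - 8)*(a + 6)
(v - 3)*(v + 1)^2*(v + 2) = v^4 + v^3 - 7*v^2 - 13*v - 6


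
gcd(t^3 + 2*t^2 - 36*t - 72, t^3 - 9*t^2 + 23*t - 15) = 1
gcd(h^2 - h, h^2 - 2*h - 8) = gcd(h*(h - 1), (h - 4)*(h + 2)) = 1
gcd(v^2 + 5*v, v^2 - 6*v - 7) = 1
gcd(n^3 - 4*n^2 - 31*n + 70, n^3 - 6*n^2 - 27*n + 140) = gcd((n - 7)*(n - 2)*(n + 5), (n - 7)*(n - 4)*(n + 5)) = n^2 - 2*n - 35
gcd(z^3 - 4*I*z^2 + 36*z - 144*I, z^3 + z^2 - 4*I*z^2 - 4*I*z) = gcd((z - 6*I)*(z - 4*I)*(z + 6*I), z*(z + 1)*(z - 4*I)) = z - 4*I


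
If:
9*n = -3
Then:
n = -1/3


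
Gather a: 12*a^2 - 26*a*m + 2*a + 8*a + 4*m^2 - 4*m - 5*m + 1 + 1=12*a^2 + a*(10 - 26*m) + 4*m^2 - 9*m + 2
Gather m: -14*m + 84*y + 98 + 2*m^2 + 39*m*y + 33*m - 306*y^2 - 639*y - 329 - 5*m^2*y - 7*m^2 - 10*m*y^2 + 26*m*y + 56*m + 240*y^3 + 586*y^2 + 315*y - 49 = m^2*(-5*y - 5) + m*(-10*y^2 + 65*y + 75) + 240*y^3 + 280*y^2 - 240*y - 280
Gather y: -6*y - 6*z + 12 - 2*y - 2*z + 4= -8*y - 8*z + 16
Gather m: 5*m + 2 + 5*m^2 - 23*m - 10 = 5*m^2 - 18*m - 8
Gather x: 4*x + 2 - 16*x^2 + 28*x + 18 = -16*x^2 + 32*x + 20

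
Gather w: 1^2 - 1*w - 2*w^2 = -2*w^2 - w + 1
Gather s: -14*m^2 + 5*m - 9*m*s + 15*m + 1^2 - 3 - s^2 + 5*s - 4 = -14*m^2 + 20*m - s^2 + s*(5 - 9*m) - 6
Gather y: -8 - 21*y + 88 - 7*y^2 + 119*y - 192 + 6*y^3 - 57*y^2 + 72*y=6*y^3 - 64*y^2 + 170*y - 112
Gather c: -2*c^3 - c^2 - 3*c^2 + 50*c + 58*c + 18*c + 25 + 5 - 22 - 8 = -2*c^3 - 4*c^2 + 126*c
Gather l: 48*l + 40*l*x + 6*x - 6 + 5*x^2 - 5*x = l*(40*x + 48) + 5*x^2 + x - 6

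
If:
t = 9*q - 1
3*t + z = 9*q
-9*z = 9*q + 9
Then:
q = 4/17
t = 19/17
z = -21/17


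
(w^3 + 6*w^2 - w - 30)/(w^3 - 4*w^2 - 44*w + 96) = (w^2 + 8*w + 15)/(w^2 - 2*w - 48)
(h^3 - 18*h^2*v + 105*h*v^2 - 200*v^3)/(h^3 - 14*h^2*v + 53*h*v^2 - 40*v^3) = (-h + 5*v)/(-h + v)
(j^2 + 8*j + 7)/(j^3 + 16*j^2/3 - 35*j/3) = 3*(j + 1)/(j*(3*j - 5))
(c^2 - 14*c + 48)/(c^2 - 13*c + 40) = (c - 6)/(c - 5)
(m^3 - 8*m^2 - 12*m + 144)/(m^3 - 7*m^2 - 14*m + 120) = (m - 6)/(m - 5)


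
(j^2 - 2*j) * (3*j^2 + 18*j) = 3*j^4 + 12*j^3 - 36*j^2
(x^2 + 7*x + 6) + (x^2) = 2*x^2 + 7*x + 6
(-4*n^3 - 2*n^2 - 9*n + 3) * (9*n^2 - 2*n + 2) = -36*n^5 - 10*n^4 - 85*n^3 + 41*n^2 - 24*n + 6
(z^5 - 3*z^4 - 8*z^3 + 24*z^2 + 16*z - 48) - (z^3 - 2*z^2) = z^5 - 3*z^4 - 9*z^3 + 26*z^2 + 16*z - 48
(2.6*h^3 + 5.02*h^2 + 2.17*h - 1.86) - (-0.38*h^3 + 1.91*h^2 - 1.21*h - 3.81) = 2.98*h^3 + 3.11*h^2 + 3.38*h + 1.95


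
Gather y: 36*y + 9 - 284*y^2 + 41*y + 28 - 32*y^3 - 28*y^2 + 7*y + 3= -32*y^3 - 312*y^2 + 84*y + 40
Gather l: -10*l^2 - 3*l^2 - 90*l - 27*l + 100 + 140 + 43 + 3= -13*l^2 - 117*l + 286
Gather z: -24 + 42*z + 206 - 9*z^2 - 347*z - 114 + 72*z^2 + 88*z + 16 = 63*z^2 - 217*z + 84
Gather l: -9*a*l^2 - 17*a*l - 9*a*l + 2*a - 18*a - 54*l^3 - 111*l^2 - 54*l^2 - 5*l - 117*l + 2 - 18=-16*a - 54*l^3 + l^2*(-9*a - 165) + l*(-26*a - 122) - 16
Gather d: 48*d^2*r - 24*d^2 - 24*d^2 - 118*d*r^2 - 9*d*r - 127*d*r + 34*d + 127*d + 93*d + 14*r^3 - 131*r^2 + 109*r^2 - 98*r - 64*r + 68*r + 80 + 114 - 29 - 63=d^2*(48*r - 48) + d*(-118*r^2 - 136*r + 254) + 14*r^3 - 22*r^2 - 94*r + 102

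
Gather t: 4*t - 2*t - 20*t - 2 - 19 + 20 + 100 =99 - 18*t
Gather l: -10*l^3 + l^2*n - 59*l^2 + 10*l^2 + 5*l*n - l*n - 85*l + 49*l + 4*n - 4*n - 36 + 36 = -10*l^3 + l^2*(n - 49) + l*(4*n - 36)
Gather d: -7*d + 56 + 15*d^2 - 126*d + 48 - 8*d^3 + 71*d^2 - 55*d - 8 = -8*d^3 + 86*d^2 - 188*d + 96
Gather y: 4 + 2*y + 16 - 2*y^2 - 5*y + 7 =-2*y^2 - 3*y + 27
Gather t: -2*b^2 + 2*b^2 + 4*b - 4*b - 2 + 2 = 0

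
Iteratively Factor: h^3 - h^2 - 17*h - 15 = (h - 5)*(h^2 + 4*h + 3) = (h - 5)*(h + 3)*(h + 1)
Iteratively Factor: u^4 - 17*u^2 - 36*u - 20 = (u + 1)*(u^3 - u^2 - 16*u - 20) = (u + 1)*(u + 2)*(u^2 - 3*u - 10) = (u + 1)*(u + 2)^2*(u - 5)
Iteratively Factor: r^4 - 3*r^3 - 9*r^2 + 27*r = (r - 3)*(r^3 - 9*r) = r*(r - 3)*(r^2 - 9) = r*(r - 3)*(r + 3)*(r - 3)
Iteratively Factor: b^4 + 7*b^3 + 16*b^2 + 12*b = (b + 2)*(b^3 + 5*b^2 + 6*b) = (b + 2)^2*(b^2 + 3*b) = b*(b + 2)^2*(b + 3)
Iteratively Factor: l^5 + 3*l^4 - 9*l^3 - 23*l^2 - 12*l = (l + 4)*(l^4 - l^3 - 5*l^2 - 3*l) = (l - 3)*(l + 4)*(l^3 + 2*l^2 + l) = (l - 3)*(l + 1)*(l + 4)*(l^2 + l) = l*(l - 3)*(l + 1)*(l + 4)*(l + 1)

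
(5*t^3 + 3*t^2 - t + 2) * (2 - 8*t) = -40*t^4 - 14*t^3 + 14*t^2 - 18*t + 4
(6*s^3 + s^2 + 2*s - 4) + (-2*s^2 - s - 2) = 6*s^3 - s^2 + s - 6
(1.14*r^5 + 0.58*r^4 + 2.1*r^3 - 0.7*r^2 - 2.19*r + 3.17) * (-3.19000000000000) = -3.6366*r^5 - 1.8502*r^4 - 6.699*r^3 + 2.233*r^2 + 6.9861*r - 10.1123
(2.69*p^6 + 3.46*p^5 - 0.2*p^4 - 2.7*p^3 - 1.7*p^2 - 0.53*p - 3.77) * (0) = 0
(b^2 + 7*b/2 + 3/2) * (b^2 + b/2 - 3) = b^4 + 4*b^3 + b^2/4 - 39*b/4 - 9/2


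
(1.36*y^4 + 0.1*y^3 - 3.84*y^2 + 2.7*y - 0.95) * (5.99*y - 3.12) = 8.1464*y^5 - 3.6442*y^4 - 23.3136*y^3 + 28.1538*y^2 - 14.1145*y + 2.964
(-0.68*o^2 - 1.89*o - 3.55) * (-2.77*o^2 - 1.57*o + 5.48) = 1.8836*o^4 + 6.3029*o^3 + 9.0744*o^2 - 4.7837*o - 19.454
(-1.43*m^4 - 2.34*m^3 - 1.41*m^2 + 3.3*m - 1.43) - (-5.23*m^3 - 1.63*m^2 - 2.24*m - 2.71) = -1.43*m^4 + 2.89*m^3 + 0.22*m^2 + 5.54*m + 1.28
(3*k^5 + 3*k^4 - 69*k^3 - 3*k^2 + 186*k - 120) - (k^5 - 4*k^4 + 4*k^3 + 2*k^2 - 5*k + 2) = 2*k^5 + 7*k^4 - 73*k^3 - 5*k^2 + 191*k - 122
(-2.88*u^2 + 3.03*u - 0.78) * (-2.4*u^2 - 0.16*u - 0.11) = 6.912*u^4 - 6.8112*u^3 + 1.704*u^2 - 0.2085*u + 0.0858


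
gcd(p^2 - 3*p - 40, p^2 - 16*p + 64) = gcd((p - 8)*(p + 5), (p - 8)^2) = p - 8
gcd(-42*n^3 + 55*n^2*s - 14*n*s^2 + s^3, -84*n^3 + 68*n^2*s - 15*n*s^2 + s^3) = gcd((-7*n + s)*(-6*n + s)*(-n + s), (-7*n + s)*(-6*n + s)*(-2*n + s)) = 42*n^2 - 13*n*s + s^2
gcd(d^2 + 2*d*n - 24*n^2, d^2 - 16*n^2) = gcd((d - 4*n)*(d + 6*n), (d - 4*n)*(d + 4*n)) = d - 4*n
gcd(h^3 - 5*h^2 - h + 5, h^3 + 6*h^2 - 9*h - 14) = h + 1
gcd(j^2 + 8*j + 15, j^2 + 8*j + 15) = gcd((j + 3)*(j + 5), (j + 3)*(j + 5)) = j^2 + 8*j + 15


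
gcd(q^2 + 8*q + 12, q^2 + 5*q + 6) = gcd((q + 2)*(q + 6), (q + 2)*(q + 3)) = q + 2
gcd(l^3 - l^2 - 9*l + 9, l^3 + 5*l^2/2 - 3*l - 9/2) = l + 3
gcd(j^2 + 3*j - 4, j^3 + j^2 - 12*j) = j + 4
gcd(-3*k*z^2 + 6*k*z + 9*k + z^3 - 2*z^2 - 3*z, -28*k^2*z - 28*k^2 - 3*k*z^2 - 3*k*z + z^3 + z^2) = z + 1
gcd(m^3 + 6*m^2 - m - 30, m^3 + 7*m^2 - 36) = m^2 + m - 6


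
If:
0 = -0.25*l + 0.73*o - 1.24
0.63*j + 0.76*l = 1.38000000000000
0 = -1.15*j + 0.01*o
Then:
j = 0.02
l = 1.80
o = 2.31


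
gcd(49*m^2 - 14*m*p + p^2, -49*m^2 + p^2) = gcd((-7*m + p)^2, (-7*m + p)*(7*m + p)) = -7*m + p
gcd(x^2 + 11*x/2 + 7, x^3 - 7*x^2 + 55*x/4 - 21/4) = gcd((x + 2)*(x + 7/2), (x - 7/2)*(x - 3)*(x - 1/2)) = 1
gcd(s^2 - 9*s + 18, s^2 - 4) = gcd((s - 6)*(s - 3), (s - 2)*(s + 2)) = 1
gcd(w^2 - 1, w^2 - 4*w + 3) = w - 1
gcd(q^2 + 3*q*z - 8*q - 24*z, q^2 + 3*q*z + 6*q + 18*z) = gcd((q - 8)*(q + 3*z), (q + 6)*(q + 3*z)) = q + 3*z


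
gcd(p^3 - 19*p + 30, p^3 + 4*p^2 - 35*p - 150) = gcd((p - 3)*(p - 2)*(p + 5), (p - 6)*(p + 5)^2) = p + 5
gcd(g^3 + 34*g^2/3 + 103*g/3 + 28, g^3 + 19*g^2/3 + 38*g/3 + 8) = g^2 + 13*g/3 + 4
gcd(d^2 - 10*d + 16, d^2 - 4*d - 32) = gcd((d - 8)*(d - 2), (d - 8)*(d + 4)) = d - 8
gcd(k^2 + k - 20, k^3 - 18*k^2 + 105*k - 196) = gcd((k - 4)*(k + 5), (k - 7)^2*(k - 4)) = k - 4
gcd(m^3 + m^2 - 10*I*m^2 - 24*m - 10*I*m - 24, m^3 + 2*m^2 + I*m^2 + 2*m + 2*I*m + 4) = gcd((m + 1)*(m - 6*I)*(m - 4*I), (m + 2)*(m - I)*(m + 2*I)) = 1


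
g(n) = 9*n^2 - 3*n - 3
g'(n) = 18*n - 3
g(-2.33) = 52.85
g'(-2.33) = -44.94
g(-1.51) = 22.05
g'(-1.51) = -30.18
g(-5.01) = 237.93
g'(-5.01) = -93.18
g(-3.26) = 102.43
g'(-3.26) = -61.68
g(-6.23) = 365.01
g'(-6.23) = -115.14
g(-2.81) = 76.49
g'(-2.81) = -53.58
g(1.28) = 7.91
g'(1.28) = 20.04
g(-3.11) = 93.38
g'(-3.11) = -58.98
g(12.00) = 1257.00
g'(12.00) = 213.00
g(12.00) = 1257.00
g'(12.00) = 213.00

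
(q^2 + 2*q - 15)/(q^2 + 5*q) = (q - 3)/q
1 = 1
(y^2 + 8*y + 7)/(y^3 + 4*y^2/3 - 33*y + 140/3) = 3*(y + 1)/(3*y^2 - 17*y + 20)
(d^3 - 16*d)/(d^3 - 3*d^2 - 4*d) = (d + 4)/(d + 1)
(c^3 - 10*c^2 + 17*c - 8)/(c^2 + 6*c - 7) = (c^2 - 9*c + 8)/(c + 7)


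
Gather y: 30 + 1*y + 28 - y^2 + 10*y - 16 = -y^2 + 11*y + 42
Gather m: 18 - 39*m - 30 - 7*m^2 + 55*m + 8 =-7*m^2 + 16*m - 4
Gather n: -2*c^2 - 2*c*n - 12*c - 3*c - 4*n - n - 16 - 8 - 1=-2*c^2 - 15*c + n*(-2*c - 5) - 25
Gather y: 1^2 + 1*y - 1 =y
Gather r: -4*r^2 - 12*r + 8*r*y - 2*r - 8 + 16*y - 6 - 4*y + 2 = -4*r^2 + r*(8*y - 14) + 12*y - 12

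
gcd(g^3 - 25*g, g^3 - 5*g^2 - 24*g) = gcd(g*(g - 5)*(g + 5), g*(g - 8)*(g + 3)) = g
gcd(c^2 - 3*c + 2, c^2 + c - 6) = c - 2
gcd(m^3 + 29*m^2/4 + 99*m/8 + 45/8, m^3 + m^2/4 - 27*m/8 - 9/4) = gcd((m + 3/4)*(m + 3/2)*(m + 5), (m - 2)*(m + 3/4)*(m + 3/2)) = m^2 + 9*m/4 + 9/8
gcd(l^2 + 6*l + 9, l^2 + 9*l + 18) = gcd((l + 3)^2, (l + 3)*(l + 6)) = l + 3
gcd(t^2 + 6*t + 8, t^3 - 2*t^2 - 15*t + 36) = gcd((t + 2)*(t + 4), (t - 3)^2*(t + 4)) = t + 4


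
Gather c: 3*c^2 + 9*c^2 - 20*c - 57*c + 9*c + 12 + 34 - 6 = 12*c^2 - 68*c + 40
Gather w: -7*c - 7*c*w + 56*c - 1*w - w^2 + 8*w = 49*c - w^2 + w*(7 - 7*c)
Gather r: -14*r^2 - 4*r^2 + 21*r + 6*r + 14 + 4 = -18*r^2 + 27*r + 18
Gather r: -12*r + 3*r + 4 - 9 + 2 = -9*r - 3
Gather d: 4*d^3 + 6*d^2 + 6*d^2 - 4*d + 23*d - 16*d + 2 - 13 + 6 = 4*d^3 + 12*d^2 + 3*d - 5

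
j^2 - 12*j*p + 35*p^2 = (j - 7*p)*(j - 5*p)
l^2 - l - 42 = (l - 7)*(l + 6)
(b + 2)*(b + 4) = b^2 + 6*b + 8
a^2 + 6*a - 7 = (a - 1)*(a + 7)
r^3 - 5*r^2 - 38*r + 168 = (r - 7)*(r - 4)*(r + 6)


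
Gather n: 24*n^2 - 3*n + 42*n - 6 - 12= 24*n^2 + 39*n - 18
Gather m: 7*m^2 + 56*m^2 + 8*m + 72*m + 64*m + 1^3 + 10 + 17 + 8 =63*m^2 + 144*m + 36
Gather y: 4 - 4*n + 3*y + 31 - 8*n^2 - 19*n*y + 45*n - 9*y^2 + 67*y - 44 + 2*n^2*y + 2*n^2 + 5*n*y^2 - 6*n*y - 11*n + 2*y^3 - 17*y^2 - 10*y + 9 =-6*n^2 + 30*n + 2*y^3 + y^2*(5*n - 26) + y*(2*n^2 - 25*n + 60)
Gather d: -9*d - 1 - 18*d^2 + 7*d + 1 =-18*d^2 - 2*d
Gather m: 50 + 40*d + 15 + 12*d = 52*d + 65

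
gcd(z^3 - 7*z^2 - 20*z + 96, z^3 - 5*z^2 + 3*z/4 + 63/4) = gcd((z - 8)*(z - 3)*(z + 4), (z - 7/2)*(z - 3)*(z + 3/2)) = z - 3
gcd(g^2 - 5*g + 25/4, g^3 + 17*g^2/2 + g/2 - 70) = g - 5/2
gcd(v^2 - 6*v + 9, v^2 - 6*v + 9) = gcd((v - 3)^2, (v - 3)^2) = v^2 - 6*v + 9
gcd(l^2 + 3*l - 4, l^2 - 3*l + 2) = l - 1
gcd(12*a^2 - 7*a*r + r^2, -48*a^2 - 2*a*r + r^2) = 1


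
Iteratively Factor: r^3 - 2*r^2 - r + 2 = (r - 1)*(r^2 - r - 2) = (r - 1)*(r + 1)*(r - 2)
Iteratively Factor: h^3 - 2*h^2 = (h)*(h^2 - 2*h) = h*(h - 2)*(h)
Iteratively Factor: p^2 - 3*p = (p)*(p - 3)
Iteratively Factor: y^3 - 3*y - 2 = (y + 1)*(y^2 - y - 2) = (y - 2)*(y + 1)*(y + 1)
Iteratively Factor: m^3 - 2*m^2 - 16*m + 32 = (m - 2)*(m^2 - 16) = (m - 4)*(m - 2)*(m + 4)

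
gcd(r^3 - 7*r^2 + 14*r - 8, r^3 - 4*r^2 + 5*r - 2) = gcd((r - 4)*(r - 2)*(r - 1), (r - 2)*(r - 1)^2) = r^2 - 3*r + 2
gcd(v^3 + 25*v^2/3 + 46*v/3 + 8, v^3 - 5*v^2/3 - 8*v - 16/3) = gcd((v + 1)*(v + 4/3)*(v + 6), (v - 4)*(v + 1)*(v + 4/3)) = v^2 + 7*v/3 + 4/3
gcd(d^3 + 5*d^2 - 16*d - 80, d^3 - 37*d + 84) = d - 4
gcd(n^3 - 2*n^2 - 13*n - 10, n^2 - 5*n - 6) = n + 1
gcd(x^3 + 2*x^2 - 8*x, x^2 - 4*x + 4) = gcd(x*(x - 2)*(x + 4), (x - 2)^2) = x - 2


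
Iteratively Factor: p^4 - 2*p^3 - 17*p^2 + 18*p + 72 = (p + 3)*(p^3 - 5*p^2 - 2*p + 24) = (p - 4)*(p + 3)*(p^2 - p - 6) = (p - 4)*(p + 2)*(p + 3)*(p - 3)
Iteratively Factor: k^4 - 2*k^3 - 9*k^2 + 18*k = (k - 2)*(k^3 - 9*k) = (k - 2)*(k + 3)*(k^2 - 3*k) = k*(k - 2)*(k + 3)*(k - 3)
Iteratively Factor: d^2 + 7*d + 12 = (d + 3)*(d + 4)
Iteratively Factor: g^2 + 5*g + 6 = (g + 2)*(g + 3)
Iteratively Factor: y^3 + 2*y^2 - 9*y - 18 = (y + 3)*(y^2 - y - 6) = (y + 2)*(y + 3)*(y - 3)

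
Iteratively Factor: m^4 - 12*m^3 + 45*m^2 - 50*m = (m - 5)*(m^3 - 7*m^2 + 10*m) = m*(m - 5)*(m^2 - 7*m + 10) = m*(m - 5)*(m - 2)*(m - 5)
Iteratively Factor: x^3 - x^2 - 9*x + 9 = (x - 1)*(x^2 - 9) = (x - 1)*(x + 3)*(x - 3)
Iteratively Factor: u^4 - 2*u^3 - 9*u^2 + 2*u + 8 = (u - 1)*(u^3 - u^2 - 10*u - 8) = (u - 1)*(u + 2)*(u^2 - 3*u - 4) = (u - 4)*(u - 1)*(u + 2)*(u + 1)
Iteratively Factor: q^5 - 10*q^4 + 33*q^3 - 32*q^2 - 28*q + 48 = (q + 1)*(q^4 - 11*q^3 + 44*q^2 - 76*q + 48) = (q - 2)*(q + 1)*(q^3 - 9*q^2 + 26*q - 24) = (q - 3)*(q - 2)*(q + 1)*(q^2 - 6*q + 8) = (q - 3)*(q - 2)^2*(q + 1)*(q - 4)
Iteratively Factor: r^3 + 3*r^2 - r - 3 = (r - 1)*(r^2 + 4*r + 3) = (r - 1)*(r + 3)*(r + 1)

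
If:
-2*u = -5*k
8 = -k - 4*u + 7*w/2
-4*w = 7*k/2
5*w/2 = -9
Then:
No Solution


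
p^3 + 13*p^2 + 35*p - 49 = (p - 1)*(p + 7)^2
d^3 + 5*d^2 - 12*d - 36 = (d - 3)*(d + 2)*(d + 6)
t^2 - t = t*(t - 1)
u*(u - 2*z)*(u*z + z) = u^3*z - 2*u^2*z^2 + u^2*z - 2*u*z^2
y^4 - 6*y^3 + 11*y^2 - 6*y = y*(y - 3)*(y - 2)*(y - 1)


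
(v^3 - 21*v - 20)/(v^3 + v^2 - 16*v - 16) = (v - 5)/(v - 4)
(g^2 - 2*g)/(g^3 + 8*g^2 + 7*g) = (g - 2)/(g^2 + 8*g + 7)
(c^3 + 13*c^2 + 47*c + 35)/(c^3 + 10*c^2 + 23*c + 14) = (c + 5)/(c + 2)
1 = 1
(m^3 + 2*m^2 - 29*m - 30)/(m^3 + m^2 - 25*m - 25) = (m + 6)/(m + 5)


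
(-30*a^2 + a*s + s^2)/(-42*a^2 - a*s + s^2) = (-5*a + s)/(-7*a + s)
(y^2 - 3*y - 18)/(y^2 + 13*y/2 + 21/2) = 2*(y - 6)/(2*y + 7)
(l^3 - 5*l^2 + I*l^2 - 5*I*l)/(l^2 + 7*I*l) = (l^2 + l*(-5 + I) - 5*I)/(l + 7*I)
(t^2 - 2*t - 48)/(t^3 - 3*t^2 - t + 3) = (t^2 - 2*t - 48)/(t^3 - 3*t^2 - t + 3)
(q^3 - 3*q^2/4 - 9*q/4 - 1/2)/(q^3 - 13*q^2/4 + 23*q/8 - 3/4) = 2*(4*q^2 + 5*q + 1)/(8*q^2 - 10*q + 3)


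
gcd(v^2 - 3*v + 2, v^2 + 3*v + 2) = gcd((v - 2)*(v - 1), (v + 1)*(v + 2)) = 1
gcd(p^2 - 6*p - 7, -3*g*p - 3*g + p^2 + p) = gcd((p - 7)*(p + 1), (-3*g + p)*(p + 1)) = p + 1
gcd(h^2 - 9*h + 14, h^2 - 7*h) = h - 7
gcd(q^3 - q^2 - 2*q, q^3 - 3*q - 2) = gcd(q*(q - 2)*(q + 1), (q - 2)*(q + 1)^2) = q^2 - q - 2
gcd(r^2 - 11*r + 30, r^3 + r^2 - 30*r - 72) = r - 6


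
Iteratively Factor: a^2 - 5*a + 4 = (a - 4)*(a - 1)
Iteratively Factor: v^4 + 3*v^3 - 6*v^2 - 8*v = (v - 2)*(v^3 + 5*v^2 + 4*v) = (v - 2)*(v + 1)*(v^2 + 4*v) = v*(v - 2)*(v + 1)*(v + 4)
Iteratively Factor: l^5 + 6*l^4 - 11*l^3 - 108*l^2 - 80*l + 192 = (l - 1)*(l^4 + 7*l^3 - 4*l^2 - 112*l - 192) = (l - 1)*(l + 4)*(l^3 + 3*l^2 - 16*l - 48) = (l - 4)*(l - 1)*(l + 4)*(l^2 + 7*l + 12) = (l - 4)*(l - 1)*(l + 3)*(l + 4)*(l + 4)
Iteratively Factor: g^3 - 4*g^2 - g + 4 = (g - 4)*(g^2 - 1) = (g - 4)*(g - 1)*(g + 1)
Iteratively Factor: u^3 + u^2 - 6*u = (u)*(u^2 + u - 6) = u*(u + 3)*(u - 2)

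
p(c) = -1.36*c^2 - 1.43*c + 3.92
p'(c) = -2.72*c - 1.43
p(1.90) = -3.71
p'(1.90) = -6.60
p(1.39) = -0.70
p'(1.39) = -5.21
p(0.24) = 3.50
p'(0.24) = -2.08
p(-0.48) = 4.29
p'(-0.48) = -0.12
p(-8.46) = -81.32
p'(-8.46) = 21.58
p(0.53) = 2.78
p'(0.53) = -2.87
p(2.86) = -11.29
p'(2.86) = -9.21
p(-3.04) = -4.30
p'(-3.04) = 6.84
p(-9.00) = -93.37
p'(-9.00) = 23.05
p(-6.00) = -36.46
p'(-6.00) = 14.89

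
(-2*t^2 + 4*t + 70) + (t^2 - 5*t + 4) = -t^2 - t + 74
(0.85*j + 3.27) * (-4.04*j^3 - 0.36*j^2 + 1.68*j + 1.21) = -3.434*j^4 - 13.5168*j^3 + 0.2508*j^2 + 6.5221*j + 3.9567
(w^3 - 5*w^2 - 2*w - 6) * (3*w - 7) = 3*w^4 - 22*w^3 + 29*w^2 - 4*w + 42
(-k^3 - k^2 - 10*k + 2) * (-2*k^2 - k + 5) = 2*k^5 + 3*k^4 + 16*k^3 + k^2 - 52*k + 10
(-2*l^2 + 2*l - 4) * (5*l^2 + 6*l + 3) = -10*l^4 - 2*l^3 - 14*l^2 - 18*l - 12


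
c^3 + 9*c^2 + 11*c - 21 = (c - 1)*(c + 3)*(c + 7)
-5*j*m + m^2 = m*(-5*j + m)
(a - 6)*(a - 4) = a^2 - 10*a + 24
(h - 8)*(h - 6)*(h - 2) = h^3 - 16*h^2 + 76*h - 96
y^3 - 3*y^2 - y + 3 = (y - 3)*(y - 1)*(y + 1)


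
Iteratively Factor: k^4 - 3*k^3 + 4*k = (k)*(k^3 - 3*k^2 + 4) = k*(k - 2)*(k^2 - k - 2) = k*(k - 2)^2*(k + 1)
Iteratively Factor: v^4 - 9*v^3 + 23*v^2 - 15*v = (v)*(v^3 - 9*v^2 + 23*v - 15) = v*(v - 1)*(v^2 - 8*v + 15) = v*(v - 3)*(v - 1)*(v - 5)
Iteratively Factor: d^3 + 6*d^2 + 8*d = (d + 4)*(d^2 + 2*d) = (d + 2)*(d + 4)*(d)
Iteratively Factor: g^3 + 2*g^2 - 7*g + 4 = (g + 4)*(g^2 - 2*g + 1) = (g - 1)*(g + 4)*(g - 1)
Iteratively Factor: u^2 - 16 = (u + 4)*(u - 4)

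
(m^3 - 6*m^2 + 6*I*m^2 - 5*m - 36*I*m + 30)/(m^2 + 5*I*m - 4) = (m^2 + m*(-6 + 5*I) - 30*I)/(m + 4*I)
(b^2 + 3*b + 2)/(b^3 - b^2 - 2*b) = (b + 2)/(b*(b - 2))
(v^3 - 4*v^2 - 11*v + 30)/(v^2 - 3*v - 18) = (v^2 - 7*v + 10)/(v - 6)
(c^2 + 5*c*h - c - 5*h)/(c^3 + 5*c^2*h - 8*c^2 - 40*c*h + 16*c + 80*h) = (c - 1)/(c^2 - 8*c + 16)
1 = 1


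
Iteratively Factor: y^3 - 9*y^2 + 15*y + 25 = (y - 5)*(y^2 - 4*y - 5) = (y - 5)*(y + 1)*(y - 5)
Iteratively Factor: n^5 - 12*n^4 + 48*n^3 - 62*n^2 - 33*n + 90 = (n - 2)*(n^4 - 10*n^3 + 28*n^2 - 6*n - 45) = (n - 5)*(n - 2)*(n^3 - 5*n^2 + 3*n + 9) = (n - 5)*(n - 2)*(n + 1)*(n^2 - 6*n + 9) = (n - 5)*(n - 3)*(n - 2)*(n + 1)*(n - 3)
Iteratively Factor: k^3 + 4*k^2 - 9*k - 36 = (k + 3)*(k^2 + k - 12) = (k - 3)*(k + 3)*(k + 4)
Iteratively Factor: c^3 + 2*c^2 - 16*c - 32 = (c - 4)*(c^2 + 6*c + 8) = (c - 4)*(c + 4)*(c + 2)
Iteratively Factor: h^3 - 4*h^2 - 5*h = (h - 5)*(h^2 + h) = (h - 5)*(h + 1)*(h)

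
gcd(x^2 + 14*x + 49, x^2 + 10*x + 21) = x + 7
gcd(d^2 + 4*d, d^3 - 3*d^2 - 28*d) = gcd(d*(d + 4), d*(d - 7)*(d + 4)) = d^2 + 4*d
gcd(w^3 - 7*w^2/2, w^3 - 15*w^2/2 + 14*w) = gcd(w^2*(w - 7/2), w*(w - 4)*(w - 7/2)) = w^2 - 7*w/2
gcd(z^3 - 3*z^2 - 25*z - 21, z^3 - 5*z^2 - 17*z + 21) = z^2 - 4*z - 21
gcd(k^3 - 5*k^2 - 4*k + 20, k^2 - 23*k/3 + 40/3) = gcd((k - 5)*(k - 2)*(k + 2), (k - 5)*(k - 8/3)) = k - 5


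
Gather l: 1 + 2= 3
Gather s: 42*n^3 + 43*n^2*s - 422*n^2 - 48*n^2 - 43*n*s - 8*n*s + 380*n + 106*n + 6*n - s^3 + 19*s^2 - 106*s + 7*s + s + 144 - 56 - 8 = 42*n^3 - 470*n^2 + 492*n - s^3 + 19*s^2 + s*(43*n^2 - 51*n - 98) + 80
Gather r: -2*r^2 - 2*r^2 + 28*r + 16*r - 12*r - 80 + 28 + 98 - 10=-4*r^2 + 32*r + 36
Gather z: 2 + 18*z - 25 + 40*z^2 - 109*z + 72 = 40*z^2 - 91*z + 49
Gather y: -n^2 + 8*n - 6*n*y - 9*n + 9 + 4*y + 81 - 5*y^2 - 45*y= -n^2 - n - 5*y^2 + y*(-6*n - 41) + 90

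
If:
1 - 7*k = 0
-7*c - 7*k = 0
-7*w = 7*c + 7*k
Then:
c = -1/7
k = 1/7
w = 0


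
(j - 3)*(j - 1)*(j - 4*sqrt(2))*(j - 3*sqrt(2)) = j^4 - 7*sqrt(2)*j^3 - 4*j^3 + 27*j^2 + 28*sqrt(2)*j^2 - 96*j - 21*sqrt(2)*j + 72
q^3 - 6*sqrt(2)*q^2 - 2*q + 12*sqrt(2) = (q - 6*sqrt(2))*(q - sqrt(2))*(q + sqrt(2))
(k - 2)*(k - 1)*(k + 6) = k^3 + 3*k^2 - 16*k + 12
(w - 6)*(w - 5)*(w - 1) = w^3 - 12*w^2 + 41*w - 30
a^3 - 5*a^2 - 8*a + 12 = (a - 6)*(a - 1)*(a + 2)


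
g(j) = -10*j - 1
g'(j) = -10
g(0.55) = -6.50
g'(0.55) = -10.00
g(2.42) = -25.20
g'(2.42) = -10.00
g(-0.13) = 0.30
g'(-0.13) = -10.00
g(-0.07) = -0.30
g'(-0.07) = -10.00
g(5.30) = -54.00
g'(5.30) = -10.00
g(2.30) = -24.00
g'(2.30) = -10.00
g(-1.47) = 13.70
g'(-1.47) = -10.00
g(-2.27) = 21.70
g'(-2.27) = -10.00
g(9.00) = -91.00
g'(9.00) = -10.00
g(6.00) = -61.00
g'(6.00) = -10.00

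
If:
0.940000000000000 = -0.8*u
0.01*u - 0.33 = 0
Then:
No Solution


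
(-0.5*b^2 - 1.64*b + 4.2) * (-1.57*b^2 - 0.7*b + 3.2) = 0.785*b^4 + 2.9248*b^3 - 7.046*b^2 - 8.188*b + 13.44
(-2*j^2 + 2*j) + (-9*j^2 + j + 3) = -11*j^2 + 3*j + 3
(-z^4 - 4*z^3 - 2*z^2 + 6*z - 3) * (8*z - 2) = -8*z^5 - 30*z^4 - 8*z^3 + 52*z^2 - 36*z + 6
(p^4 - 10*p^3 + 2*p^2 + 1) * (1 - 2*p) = -2*p^5 + 21*p^4 - 14*p^3 + 2*p^2 - 2*p + 1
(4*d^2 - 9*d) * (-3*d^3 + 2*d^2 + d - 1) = -12*d^5 + 35*d^4 - 14*d^3 - 13*d^2 + 9*d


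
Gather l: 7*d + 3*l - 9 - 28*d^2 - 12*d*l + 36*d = -28*d^2 + 43*d + l*(3 - 12*d) - 9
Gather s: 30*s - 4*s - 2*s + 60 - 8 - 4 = 24*s + 48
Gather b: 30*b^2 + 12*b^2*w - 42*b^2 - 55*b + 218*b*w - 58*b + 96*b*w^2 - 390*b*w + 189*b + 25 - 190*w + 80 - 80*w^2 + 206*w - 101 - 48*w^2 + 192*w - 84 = b^2*(12*w - 12) + b*(96*w^2 - 172*w + 76) - 128*w^2 + 208*w - 80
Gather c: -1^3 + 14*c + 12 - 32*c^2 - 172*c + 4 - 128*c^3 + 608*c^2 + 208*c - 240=-128*c^3 + 576*c^2 + 50*c - 225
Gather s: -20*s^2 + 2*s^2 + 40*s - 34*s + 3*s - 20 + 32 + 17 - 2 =-18*s^2 + 9*s + 27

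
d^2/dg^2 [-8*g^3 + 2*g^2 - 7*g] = 4 - 48*g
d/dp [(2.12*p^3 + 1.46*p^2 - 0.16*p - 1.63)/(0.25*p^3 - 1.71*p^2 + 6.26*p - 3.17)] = (-3.9902*p^4 + 26.6224*p^3 - 10.0727*p^2 - 14.831*p + 10.711)/(0.0625*p^6 - 0.855*p^5 + 6.0541*p^4 - 22.9942*p^3 + 50.029*p^2 - 39.6884*p + 10.0489)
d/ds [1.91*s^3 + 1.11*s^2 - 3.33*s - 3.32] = 5.73*s^2 + 2.22*s - 3.33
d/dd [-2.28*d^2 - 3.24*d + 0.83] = -4.56*d - 3.24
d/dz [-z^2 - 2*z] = -2*z - 2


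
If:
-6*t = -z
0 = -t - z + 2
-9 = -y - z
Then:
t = 2/7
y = 51/7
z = 12/7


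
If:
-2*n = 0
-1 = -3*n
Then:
No Solution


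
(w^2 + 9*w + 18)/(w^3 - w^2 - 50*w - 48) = (w + 3)/(w^2 - 7*w - 8)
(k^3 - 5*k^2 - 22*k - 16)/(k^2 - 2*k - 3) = (k^2 - 6*k - 16)/(k - 3)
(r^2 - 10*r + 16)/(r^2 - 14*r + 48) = (r - 2)/(r - 6)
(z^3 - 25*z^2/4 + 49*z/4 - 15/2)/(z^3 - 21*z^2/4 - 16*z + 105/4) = (z^2 - 5*z + 6)/(z^2 - 4*z - 21)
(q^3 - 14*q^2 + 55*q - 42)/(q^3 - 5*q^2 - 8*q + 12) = (q - 7)/(q + 2)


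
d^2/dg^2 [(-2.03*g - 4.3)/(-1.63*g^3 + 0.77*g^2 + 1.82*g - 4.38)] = (32.361042*g^5 + 121.808922*g^4 - 71.89931*g^3 - 235.157244*g^2 - 106.962132*g + 89.855696)/(4.330747*g^9 - 6.137439*g^8 - 11.607393*g^7 + 48.160825*g^6 - 20.023626*g^5 - 77.823186*g^4 + 124.61194*g^3 - 0.791027999999997*g^2 - 104.746824*g + 84.027672)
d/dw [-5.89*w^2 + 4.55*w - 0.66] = 4.55 - 11.78*w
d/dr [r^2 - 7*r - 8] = 2*r - 7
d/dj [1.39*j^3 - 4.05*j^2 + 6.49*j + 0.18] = 4.17*j^2 - 8.1*j + 6.49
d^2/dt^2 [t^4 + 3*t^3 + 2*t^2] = 12*t^2 + 18*t + 4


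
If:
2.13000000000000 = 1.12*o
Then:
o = 1.90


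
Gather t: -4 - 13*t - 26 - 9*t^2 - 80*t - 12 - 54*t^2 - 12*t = -63*t^2 - 105*t - 42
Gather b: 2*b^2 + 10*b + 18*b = 2*b^2 + 28*b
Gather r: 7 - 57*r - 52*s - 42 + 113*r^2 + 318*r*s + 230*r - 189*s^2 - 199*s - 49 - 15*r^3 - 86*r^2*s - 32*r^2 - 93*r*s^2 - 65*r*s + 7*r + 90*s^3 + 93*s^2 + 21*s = -15*r^3 + r^2*(81 - 86*s) + r*(-93*s^2 + 253*s + 180) + 90*s^3 - 96*s^2 - 230*s - 84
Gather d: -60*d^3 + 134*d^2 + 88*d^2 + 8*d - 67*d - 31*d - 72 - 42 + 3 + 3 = -60*d^3 + 222*d^2 - 90*d - 108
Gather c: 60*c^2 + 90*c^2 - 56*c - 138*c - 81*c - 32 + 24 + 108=150*c^2 - 275*c + 100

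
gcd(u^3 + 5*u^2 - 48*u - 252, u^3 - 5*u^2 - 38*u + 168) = u^2 - u - 42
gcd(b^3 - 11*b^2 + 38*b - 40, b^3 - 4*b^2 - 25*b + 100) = b^2 - 9*b + 20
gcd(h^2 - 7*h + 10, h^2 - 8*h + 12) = h - 2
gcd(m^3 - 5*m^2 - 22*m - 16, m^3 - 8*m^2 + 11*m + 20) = m + 1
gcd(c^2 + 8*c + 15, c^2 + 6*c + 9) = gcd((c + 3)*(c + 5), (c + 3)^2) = c + 3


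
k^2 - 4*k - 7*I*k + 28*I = (k - 4)*(k - 7*I)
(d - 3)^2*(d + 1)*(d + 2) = d^4 - 3*d^3 - 7*d^2 + 15*d + 18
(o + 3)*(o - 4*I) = o^2 + 3*o - 4*I*o - 12*I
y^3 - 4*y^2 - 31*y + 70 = (y - 7)*(y - 2)*(y + 5)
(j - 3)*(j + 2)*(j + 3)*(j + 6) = j^4 + 8*j^3 + 3*j^2 - 72*j - 108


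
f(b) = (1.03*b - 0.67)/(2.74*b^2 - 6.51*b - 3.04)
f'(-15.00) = -0.00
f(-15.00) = -0.02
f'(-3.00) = -0.03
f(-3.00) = -0.09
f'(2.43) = -2.12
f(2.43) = -0.68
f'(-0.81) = -0.76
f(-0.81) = -0.37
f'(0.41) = -0.23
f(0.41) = 0.05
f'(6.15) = -0.02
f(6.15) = 0.09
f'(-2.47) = -0.04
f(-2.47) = -0.11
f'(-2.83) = -0.03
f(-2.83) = -0.10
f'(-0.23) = -4.34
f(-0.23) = 0.65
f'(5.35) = -0.04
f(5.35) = 0.12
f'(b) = (6.51 - 5.48*b)*(1.03*b - 0.67)/(2.74*b^2 - 6.51*b - 3.04)^2 + 1.03/(2.74*b^2 - 6.51*b - 3.04) = (-2.8222*b^2 + 3.6716*b - 7.4929)/(7.5076*b^4 - 35.6748*b^3 + 25.7209*b^2 + 39.5808*b + 9.2416)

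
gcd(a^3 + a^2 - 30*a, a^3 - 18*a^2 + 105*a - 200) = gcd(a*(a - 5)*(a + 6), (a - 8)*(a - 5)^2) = a - 5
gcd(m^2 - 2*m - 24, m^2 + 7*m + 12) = m + 4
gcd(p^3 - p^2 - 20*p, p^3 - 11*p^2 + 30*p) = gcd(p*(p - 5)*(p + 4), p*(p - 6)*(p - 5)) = p^2 - 5*p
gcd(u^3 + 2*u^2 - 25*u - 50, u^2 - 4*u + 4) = 1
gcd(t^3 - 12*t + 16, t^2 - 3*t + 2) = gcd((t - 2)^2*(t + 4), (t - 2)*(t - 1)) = t - 2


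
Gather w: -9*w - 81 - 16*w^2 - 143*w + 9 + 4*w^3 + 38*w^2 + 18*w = 4*w^3 + 22*w^2 - 134*w - 72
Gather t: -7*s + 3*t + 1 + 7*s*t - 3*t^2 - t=-7*s - 3*t^2 + t*(7*s + 2) + 1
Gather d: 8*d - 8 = 8*d - 8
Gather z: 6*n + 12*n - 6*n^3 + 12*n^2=-6*n^3 + 12*n^2 + 18*n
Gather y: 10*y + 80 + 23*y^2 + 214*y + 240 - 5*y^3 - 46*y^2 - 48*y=-5*y^3 - 23*y^2 + 176*y + 320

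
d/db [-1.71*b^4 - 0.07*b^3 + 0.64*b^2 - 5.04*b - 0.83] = -6.84*b^3 - 0.21*b^2 + 1.28*b - 5.04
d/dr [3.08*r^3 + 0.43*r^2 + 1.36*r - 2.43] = 9.24*r^2 + 0.86*r + 1.36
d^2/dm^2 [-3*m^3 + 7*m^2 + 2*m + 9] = 14 - 18*m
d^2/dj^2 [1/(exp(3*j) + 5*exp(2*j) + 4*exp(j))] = (-(exp(2*j) + 5*exp(j) + 4)*(9*exp(2*j) + 20*exp(j) + 4) + 2*(3*exp(2*j) + 10*exp(j) + 4)^2)*exp(-j)/(exp(2*j) + 5*exp(j) + 4)^3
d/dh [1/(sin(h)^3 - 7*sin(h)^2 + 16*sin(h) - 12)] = (8 - 3*sin(h))*cos(h)/((sin(h) - 3)^2*(sin(h) - 2)^3)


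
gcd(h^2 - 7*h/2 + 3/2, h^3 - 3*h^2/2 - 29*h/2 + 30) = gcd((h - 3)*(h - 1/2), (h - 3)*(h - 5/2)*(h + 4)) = h - 3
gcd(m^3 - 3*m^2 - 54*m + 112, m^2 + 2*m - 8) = m - 2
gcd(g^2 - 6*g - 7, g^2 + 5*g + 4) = g + 1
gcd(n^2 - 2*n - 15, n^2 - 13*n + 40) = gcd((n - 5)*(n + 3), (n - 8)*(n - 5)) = n - 5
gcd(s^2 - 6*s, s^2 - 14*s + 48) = s - 6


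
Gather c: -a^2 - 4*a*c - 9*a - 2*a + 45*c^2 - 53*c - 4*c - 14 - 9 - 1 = -a^2 - 11*a + 45*c^2 + c*(-4*a - 57) - 24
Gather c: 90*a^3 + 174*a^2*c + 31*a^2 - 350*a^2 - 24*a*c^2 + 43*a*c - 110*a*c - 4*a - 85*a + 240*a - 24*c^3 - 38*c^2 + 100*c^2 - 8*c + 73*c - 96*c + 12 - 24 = 90*a^3 - 319*a^2 + 151*a - 24*c^3 + c^2*(62 - 24*a) + c*(174*a^2 - 67*a - 31) - 12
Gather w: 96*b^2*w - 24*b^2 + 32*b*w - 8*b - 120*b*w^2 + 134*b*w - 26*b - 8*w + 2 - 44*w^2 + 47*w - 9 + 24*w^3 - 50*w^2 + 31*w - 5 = -24*b^2 - 34*b + 24*w^3 + w^2*(-120*b - 94) + w*(96*b^2 + 166*b + 70) - 12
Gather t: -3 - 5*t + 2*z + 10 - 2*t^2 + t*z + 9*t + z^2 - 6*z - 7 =-2*t^2 + t*(z + 4) + z^2 - 4*z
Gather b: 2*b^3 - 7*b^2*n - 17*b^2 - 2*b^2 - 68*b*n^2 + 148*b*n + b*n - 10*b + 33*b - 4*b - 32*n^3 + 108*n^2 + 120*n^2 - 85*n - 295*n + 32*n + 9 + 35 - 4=2*b^3 + b^2*(-7*n - 19) + b*(-68*n^2 + 149*n + 19) - 32*n^3 + 228*n^2 - 348*n + 40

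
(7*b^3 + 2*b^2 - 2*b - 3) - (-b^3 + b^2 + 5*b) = 8*b^3 + b^2 - 7*b - 3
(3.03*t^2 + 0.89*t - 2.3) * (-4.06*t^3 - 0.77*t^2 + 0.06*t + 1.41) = -12.3018*t^5 - 5.9465*t^4 + 8.8345*t^3 + 6.0967*t^2 + 1.1169*t - 3.243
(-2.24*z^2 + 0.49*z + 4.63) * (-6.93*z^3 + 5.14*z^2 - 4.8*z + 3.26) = 15.5232*z^5 - 14.9093*z^4 - 18.8153*z^3 + 14.1438*z^2 - 20.6266*z + 15.0938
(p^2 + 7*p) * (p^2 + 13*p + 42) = p^4 + 20*p^3 + 133*p^2 + 294*p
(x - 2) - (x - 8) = 6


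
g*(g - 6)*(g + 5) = g^3 - g^2 - 30*g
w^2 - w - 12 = (w - 4)*(w + 3)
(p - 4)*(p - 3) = p^2 - 7*p + 12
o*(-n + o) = -n*o + o^2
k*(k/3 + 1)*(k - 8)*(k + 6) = k^4/3 + k^3/3 - 18*k^2 - 48*k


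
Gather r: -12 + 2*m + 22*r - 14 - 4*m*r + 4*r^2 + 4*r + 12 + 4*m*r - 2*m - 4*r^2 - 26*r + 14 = 0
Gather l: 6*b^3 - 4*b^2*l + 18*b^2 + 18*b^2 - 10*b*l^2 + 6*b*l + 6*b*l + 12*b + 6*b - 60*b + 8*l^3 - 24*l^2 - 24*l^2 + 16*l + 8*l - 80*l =6*b^3 + 36*b^2 - 42*b + 8*l^3 + l^2*(-10*b - 48) + l*(-4*b^2 + 12*b - 56)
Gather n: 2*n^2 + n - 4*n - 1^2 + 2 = 2*n^2 - 3*n + 1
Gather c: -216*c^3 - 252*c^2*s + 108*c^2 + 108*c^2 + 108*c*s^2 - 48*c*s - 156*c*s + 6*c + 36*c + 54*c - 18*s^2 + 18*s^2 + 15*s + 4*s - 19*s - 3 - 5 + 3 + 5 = -216*c^3 + c^2*(216 - 252*s) + c*(108*s^2 - 204*s + 96)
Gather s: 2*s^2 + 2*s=2*s^2 + 2*s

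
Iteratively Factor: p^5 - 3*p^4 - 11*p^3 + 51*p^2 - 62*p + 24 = (p - 3)*(p^4 - 11*p^2 + 18*p - 8) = (p - 3)*(p + 4)*(p^3 - 4*p^2 + 5*p - 2) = (p - 3)*(p - 2)*(p + 4)*(p^2 - 2*p + 1) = (p - 3)*(p - 2)*(p - 1)*(p + 4)*(p - 1)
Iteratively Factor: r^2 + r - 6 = (r - 2)*(r + 3)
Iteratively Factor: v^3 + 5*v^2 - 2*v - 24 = (v + 4)*(v^2 + v - 6) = (v - 2)*(v + 4)*(v + 3)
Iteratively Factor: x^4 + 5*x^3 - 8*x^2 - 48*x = (x - 3)*(x^3 + 8*x^2 + 16*x) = x*(x - 3)*(x^2 + 8*x + 16) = x*(x - 3)*(x + 4)*(x + 4)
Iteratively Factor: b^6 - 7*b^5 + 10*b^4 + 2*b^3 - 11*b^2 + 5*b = (b + 1)*(b^5 - 8*b^4 + 18*b^3 - 16*b^2 + 5*b) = (b - 1)*(b + 1)*(b^4 - 7*b^3 + 11*b^2 - 5*b) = (b - 1)^2*(b + 1)*(b^3 - 6*b^2 + 5*b) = b*(b - 1)^2*(b + 1)*(b^2 - 6*b + 5) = b*(b - 5)*(b - 1)^2*(b + 1)*(b - 1)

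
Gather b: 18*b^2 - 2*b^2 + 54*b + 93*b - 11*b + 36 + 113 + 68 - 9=16*b^2 + 136*b + 208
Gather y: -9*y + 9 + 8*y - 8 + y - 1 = 0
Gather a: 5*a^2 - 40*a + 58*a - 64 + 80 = 5*a^2 + 18*a + 16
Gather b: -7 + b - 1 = b - 8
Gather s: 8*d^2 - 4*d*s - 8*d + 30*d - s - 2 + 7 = 8*d^2 + 22*d + s*(-4*d - 1) + 5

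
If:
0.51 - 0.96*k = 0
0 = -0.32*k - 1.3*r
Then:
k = 0.53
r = -0.13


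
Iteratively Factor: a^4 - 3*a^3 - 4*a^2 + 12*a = (a - 3)*(a^3 - 4*a) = (a - 3)*(a + 2)*(a^2 - 2*a) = (a - 3)*(a - 2)*(a + 2)*(a)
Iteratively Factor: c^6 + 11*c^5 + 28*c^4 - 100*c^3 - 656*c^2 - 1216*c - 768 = (c + 4)*(c^5 + 7*c^4 - 100*c^2 - 256*c - 192) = (c - 4)*(c + 4)*(c^4 + 11*c^3 + 44*c^2 + 76*c + 48) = (c - 4)*(c + 3)*(c + 4)*(c^3 + 8*c^2 + 20*c + 16) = (c - 4)*(c + 2)*(c + 3)*(c + 4)*(c^2 + 6*c + 8) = (c - 4)*(c + 2)*(c + 3)*(c + 4)^2*(c + 2)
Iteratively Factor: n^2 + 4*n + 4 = (n + 2)*(n + 2)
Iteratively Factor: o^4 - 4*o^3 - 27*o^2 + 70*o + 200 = (o - 5)*(o^3 + o^2 - 22*o - 40) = (o - 5)*(o + 2)*(o^2 - o - 20) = (o - 5)^2*(o + 2)*(o + 4)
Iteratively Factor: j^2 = (j)*(j)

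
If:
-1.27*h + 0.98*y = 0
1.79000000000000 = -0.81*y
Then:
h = -1.71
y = -2.21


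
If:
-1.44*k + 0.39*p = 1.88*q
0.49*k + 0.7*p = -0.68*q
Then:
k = -1.31865565841047*q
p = -0.0483696105412393*q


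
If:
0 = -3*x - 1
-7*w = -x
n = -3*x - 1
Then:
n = 0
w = -1/21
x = -1/3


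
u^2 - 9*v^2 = (u - 3*v)*(u + 3*v)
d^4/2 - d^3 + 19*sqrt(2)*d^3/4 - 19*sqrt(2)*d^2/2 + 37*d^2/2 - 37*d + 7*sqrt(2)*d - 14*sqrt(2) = (d/2 + sqrt(2))*(d - 2)*(d + sqrt(2)/2)*(d + 7*sqrt(2))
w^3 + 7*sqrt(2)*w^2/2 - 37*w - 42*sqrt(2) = (w - 7*sqrt(2)/2)*(w + sqrt(2))*(w + 6*sqrt(2))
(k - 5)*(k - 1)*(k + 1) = k^3 - 5*k^2 - k + 5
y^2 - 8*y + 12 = (y - 6)*(y - 2)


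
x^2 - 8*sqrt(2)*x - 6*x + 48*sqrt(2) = (x - 6)*(x - 8*sqrt(2))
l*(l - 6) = l^2 - 6*l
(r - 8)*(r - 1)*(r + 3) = r^3 - 6*r^2 - 19*r + 24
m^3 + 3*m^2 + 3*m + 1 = (m + 1)^3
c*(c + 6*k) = c^2 + 6*c*k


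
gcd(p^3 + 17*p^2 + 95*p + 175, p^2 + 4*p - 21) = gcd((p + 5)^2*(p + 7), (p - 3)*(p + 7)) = p + 7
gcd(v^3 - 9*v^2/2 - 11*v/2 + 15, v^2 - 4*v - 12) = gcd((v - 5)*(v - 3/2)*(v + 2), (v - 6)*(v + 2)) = v + 2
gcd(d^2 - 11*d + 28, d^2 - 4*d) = d - 4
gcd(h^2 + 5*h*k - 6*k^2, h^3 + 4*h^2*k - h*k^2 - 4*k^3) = h - k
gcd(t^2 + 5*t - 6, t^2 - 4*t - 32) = 1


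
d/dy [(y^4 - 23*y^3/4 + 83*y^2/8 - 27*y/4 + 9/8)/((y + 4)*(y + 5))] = (16*y^5 + 170*y^4 - 188*y^3 - 1959*y^2 + 3302*y - 1161)/(8*(y^4 + 18*y^3 + 121*y^2 + 360*y + 400))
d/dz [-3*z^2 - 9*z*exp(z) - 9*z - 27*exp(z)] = -9*z*exp(z) - 6*z - 36*exp(z) - 9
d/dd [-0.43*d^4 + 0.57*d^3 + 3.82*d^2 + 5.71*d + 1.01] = -1.72*d^3 + 1.71*d^2 + 7.64*d + 5.71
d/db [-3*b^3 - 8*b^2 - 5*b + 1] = -9*b^2 - 16*b - 5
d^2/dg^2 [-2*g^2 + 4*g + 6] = -4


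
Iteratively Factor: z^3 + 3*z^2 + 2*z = (z + 1)*(z^2 + 2*z) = (z + 1)*(z + 2)*(z)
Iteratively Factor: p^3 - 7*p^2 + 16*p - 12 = (p - 2)*(p^2 - 5*p + 6) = (p - 2)^2*(p - 3)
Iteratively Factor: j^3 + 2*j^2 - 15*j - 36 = (j + 3)*(j^2 - j - 12) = (j + 3)^2*(j - 4)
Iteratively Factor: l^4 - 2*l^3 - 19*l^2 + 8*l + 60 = (l + 3)*(l^3 - 5*l^2 - 4*l + 20) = (l + 2)*(l + 3)*(l^2 - 7*l + 10) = (l - 5)*(l + 2)*(l + 3)*(l - 2)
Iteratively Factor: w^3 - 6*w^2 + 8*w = (w - 2)*(w^2 - 4*w) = (w - 4)*(w - 2)*(w)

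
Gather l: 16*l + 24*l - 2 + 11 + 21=40*l + 30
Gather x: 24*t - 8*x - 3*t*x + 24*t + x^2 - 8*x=48*t + x^2 + x*(-3*t - 16)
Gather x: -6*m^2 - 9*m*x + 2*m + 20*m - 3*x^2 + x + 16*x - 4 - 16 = -6*m^2 + 22*m - 3*x^2 + x*(17 - 9*m) - 20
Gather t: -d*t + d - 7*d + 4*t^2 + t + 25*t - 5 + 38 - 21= -6*d + 4*t^2 + t*(26 - d) + 12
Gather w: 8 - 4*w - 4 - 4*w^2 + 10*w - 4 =-4*w^2 + 6*w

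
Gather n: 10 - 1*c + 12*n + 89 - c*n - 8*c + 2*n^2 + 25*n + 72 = -9*c + 2*n^2 + n*(37 - c) + 171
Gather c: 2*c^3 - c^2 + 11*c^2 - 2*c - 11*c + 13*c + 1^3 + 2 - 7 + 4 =2*c^3 + 10*c^2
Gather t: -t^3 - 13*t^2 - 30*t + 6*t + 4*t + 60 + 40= -t^3 - 13*t^2 - 20*t + 100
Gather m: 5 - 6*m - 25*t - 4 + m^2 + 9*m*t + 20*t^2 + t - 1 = m^2 + m*(9*t - 6) + 20*t^2 - 24*t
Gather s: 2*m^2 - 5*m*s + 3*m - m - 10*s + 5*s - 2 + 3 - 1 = 2*m^2 + 2*m + s*(-5*m - 5)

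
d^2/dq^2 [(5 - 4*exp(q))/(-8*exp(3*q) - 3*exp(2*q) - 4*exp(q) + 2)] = (1024*exp(6*q) - 2592*exp(5*q) - 1796*exp(4*q) + 284*exp(3*q) - 756*exp(2*q) - 168*exp(q) - 24)*exp(q)/(512*exp(9*q) + 576*exp(8*q) + 984*exp(7*q) + 219*exp(6*q) + 204*exp(5*q) - 294*exp(4*q) + 16*exp(3*q) - 60*exp(2*q) + 48*exp(q) - 8)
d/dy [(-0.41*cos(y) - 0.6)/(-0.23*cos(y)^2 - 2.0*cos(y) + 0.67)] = (0.0943*cos(y)^2 + 0.276*cos(y) + 1.4747)*sin(y)/(0.0529*cos(y)^4 + 0.92*cos(y)^3 + 3.6918*cos(y)^2 - 2.68*cos(y) + 0.4489)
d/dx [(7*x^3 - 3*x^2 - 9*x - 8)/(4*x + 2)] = (28*x^3 + 15*x^2 - 6*x + 7)/(2*(4*x^2 + 4*x + 1))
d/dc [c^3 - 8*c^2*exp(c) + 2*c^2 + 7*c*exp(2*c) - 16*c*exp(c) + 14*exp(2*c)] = -8*c^2*exp(c) + 3*c^2 + 14*c*exp(2*c) - 32*c*exp(c) + 4*c + 35*exp(2*c) - 16*exp(c)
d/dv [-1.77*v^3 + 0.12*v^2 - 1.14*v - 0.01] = -5.31*v^2 + 0.24*v - 1.14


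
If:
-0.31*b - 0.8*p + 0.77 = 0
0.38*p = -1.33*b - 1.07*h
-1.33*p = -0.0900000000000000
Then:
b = 2.31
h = -2.89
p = 0.07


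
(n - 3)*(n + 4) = n^2 + n - 12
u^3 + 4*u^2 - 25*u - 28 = (u - 4)*(u + 1)*(u + 7)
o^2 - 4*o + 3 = (o - 3)*(o - 1)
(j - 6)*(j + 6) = j^2 - 36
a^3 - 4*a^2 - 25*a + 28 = (a - 7)*(a - 1)*(a + 4)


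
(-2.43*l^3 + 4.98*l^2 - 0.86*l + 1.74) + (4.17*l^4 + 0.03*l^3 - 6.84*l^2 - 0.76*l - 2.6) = 4.17*l^4 - 2.4*l^3 - 1.86*l^2 - 1.62*l - 0.86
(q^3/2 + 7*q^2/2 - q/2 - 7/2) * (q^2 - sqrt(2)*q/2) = q^5/2 - sqrt(2)*q^4/4 + 7*q^4/2 - 7*sqrt(2)*q^3/4 - q^3/2 - 7*q^2/2 + sqrt(2)*q^2/4 + 7*sqrt(2)*q/4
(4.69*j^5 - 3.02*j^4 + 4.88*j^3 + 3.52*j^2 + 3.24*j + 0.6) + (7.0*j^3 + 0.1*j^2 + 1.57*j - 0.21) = 4.69*j^5 - 3.02*j^4 + 11.88*j^3 + 3.62*j^2 + 4.81*j + 0.39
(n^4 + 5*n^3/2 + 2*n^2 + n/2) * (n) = n^5 + 5*n^4/2 + 2*n^3 + n^2/2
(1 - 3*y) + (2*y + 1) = 2 - y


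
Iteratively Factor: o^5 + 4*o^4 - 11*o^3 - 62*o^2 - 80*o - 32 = (o - 4)*(o^4 + 8*o^3 + 21*o^2 + 22*o + 8) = (o - 4)*(o + 1)*(o^3 + 7*o^2 + 14*o + 8) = (o - 4)*(o + 1)*(o + 2)*(o^2 + 5*o + 4) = (o - 4)*(o + 1)^2*(o + 2)*(o + 4)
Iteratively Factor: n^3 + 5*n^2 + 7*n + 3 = (n + 1)*(n^2 + 4*n + 3) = (n + 1)*(n + 3)*(n + 1)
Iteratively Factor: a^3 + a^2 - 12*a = (a + 4)*(a^2 - 3*a) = (a - 3)*(a + 4)*(a)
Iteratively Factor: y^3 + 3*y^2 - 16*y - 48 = (y + 4)*(y^2 - y - 12) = (y + 3)*(y + 4)*(y - 4)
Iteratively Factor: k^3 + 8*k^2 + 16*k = (k + 4)*(k^2 + 4*k) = (k + 4)^2*(k)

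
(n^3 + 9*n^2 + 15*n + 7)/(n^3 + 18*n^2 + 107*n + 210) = (n^2 + 2*n + 1)/(n^2 + 11*n + 30)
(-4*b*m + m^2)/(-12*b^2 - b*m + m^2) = m/(3*b + m)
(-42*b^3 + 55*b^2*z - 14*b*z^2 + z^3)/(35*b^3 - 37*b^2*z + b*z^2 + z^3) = (42*b^2 - 13*b*z + z^2)/(-35*b^2 + 2*b*z + z^2)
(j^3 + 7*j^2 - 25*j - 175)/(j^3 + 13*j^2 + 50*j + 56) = (j^2 - 25)/(j^2 + 6*j + 8)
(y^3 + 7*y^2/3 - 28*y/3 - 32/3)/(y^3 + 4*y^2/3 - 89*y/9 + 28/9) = 3*(3*y^2 - 5*y - 8)/(9*y^2 - 24*y + 7)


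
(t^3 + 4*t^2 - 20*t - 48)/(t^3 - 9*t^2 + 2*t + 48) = (t^2 + 2*t - 24)/(t^2 - 11*t + 24)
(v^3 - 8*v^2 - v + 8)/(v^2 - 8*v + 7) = (v^2 - 7*v - 8)/(v - 7)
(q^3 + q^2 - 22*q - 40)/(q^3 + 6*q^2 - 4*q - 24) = (q^2 - q - 20)/(q^2 + 4*q - 12)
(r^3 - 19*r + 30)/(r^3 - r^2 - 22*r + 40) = (r - 3)/(r - 4)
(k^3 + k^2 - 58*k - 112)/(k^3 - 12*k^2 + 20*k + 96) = (k + 7)/(k - 6)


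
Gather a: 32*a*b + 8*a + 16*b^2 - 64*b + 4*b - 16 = a*(32*b + 8) + 16*b^2 - 60*b - 16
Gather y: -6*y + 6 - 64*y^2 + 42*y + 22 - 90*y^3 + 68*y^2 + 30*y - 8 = -90*y^3 + 4*y^2 + 66*y + 20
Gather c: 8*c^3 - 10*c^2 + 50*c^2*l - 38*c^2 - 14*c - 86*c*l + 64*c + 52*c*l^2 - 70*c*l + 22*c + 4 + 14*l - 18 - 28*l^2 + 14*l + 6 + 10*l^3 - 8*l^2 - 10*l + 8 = 8*c^3 + c^2*(50*l - 48) + c*(52*l^2 - 156*l + 72) + 10*l^3 - 36*l^2 + 18*l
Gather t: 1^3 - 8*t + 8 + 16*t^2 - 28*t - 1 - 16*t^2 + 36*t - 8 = 0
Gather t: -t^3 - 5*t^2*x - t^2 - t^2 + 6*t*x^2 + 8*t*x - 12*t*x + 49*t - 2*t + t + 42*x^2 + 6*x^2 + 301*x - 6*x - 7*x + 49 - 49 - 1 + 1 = -t^3 + t^2*(-5*x - 2) + t*(6*x^2 - 4*x + 48) + 48*x^2 + 288*x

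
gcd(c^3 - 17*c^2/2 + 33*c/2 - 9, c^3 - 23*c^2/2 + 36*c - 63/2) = c - 3/2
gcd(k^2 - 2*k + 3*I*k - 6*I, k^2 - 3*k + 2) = k - 2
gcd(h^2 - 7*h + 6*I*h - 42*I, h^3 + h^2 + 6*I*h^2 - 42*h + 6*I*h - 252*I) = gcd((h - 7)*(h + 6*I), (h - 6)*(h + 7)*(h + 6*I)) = h + 6*I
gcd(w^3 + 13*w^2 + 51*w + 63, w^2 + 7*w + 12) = w + 3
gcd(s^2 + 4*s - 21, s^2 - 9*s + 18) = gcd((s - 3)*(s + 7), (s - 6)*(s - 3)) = s - 3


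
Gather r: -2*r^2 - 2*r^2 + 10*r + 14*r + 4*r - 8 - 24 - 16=-4*r^2 + 28*r - 48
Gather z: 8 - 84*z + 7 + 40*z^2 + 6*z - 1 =40*z^2 - 78*z + 14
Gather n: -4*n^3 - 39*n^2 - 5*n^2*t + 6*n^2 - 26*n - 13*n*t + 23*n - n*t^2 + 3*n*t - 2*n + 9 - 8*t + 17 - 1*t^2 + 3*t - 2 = -4*n^3 + n^2*(-5*t - 33) + n*(-t^2 - 10*t - 5) - t^2 - 5*t + 24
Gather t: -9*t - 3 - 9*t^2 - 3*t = -9*t^2 - 12*t - 3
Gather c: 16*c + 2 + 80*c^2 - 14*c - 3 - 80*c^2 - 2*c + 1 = 0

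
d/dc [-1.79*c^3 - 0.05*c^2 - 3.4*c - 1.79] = -5.37*c^2 - 0.1*c - 3.4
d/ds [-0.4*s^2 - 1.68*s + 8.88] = -0.8*s - 1.68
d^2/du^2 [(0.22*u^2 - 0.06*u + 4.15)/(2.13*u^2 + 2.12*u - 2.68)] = (-1.77635683940025e-15*u^4 - 2.531292*u^3 + 120.503898*u^2 + 110.383416*u + 87.161704)/(9.663597*u^6 + 28.854684*u^5 - 7.75745999999999*u^4 - 63.08272*u^3 + 9.76056*u^2 + 45.680064*u - 19.248832)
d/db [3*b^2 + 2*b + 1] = 6*b + 2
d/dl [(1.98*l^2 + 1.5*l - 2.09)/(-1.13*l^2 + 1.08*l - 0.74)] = (3.8334*l^2 - 7.6538*l + 1.1472)/(1.2769*l^4 - 2.4408*l^3 + 2.8388*l^2 - 1.5984*l + 0.5476)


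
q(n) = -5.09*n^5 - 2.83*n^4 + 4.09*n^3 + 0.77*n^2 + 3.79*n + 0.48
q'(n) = -25.45*n^4 - 11.32*n^3 + 12.27*n^2 + 1.54*n + 3.79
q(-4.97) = 13206.63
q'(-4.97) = -13839.02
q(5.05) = -17992.20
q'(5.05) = -17685.50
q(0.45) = 2.50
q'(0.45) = 4.89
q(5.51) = -27730.49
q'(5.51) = -24967.04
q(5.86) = -37637.71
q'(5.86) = -31854.61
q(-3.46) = 1945.63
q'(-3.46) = -3033.23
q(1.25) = -8.03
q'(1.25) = -59.36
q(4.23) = -7459.37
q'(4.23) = -8774.89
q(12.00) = -1318013.40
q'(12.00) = -545503.01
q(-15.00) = 3708263.13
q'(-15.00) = -1247459.81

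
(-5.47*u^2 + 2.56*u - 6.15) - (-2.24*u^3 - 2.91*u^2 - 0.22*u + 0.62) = 2.24*u^3 - 2.56*u^2 + 2.78*u - 6.77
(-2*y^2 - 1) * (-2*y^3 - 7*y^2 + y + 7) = 4*y^5 + 14*y^4 - 7*y^2 - y - 7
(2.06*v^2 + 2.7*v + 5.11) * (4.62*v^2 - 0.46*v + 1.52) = 9.5172*v^4 + 11.5264*v^3 + 25.4974*v^2 + 1.7534*v + 7.7672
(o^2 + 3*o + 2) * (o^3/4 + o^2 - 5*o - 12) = o^5/4 + 7*o^4/4 - 3*o^3/2 - 25*o^2 - 46*o - 24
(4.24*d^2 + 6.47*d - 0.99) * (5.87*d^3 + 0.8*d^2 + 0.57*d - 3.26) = 24.8888*d^5 + 41.3709*d^4 + 1.7815*d^3 - 10.9265*d^2 - 21.6565*d + 3.2274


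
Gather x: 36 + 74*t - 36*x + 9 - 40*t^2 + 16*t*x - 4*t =-40*t^2 + 70*t + x*(16*t - 36) + 45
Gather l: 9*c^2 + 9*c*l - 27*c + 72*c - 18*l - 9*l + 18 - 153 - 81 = 9*c^2 + 45*c + l*(9*c - 27) - 216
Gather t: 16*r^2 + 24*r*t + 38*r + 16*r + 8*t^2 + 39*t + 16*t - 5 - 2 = 16*r^2 + 54*r + 8*t^2 + t*(24*r + 55) - 7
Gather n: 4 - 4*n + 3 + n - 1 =6 - 3*n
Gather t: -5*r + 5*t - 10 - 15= -5*r + 5*t - 25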